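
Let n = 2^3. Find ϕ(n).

4

φ(2^3) = 2^2·(2−1) = 4·1 = 4.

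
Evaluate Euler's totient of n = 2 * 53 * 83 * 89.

375232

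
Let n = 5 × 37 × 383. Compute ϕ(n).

55008

φ(70855) = 70855 · (1 − 1/5) · (1 − 1/37) · (1 − 1/383)
       = 70855 · 55008/70855 = 55008.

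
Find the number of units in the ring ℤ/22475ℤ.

16800

First factor: 22475 = 5^2 · 29 · 31.
φ(5^2) = 5^2 − 5^1 = 25 − 5 = 20.
φ(29) = 29 − 1 = 28.
φ(31) = 31 − 1 = 30.
φ(22475) = 20 × 28 × 30 = 16800.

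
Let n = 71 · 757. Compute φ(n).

52920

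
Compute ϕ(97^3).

903264

φ(912673) = 912673 · (1 − 1/97)
       = 912673 · 96/97 = 903264.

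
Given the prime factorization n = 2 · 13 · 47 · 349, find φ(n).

192096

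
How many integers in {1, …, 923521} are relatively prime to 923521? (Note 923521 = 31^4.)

893730

φ(923521) = 923521 · (1 − 1/31)
       = 923521 · 30/31 = 893730.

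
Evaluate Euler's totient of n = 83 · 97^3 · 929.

68734777344

φ(70373477011) = 70373477011 · (1 − 1/83) · (1 − 1/97) · (1 − 1/929)
       = 70373477011 · 7305216/7479379 = 68734777344.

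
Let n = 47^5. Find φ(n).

224465326

φ(229345007) = 229345007 · (1 − 1/47)
       = 229345007 · 46/47 = 224465326.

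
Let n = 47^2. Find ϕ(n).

2162

φ(2209) = 2209 · (1 − 1/47)
       = 2209 · 46/47 = 2162.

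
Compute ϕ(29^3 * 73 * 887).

φ(29^3) = 29^2·(29−1) = 841·28 = 23548.
φ(73) = 73 − 1 = 72.
φ(887) = 887 − 1 = 886.
φ(1579212139) = 23548 × 72 × 886 = 1502174016.

1502174016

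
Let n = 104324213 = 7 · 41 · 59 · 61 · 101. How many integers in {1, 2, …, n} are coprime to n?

φ(104324213) = 104324213 · (1 − 1/7) · (1 − 1/41) · (1 − 1/59) · (1 − 1/61) · (1 − 1/101)
       = 104324213 · 83520000/104324213 = 83520000.

83520000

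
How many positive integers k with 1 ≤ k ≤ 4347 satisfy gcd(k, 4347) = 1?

Factor 4347: 4347 = 3^3 · 7 · 23.
φ(4347) = 4347 · (1 − 1/3) · (1 − 1/7) · (1 − 1/23)
       = 4347 · 264/483 = 2376.

2376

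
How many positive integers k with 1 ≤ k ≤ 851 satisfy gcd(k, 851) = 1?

792

First factor: 851 = 23 * 37.
φ(851) = 851 · (1 − 1/23) · (1 − 1/37)
       = 851 · 792/851 = 792.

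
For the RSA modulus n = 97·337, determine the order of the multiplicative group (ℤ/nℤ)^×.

φ(pq) = (p−1)(q−1) = 96 · 336 = 32256.

32256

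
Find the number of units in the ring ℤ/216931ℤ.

216931 = 11 · 13 · 37 · 41.
φ(216931) = 216931 · (1 − 1/11) · (1 − 1/13) · (1 − 1/37) · (1 − 1/41)
       = 216931 · 172800/216931 = 172800.

172800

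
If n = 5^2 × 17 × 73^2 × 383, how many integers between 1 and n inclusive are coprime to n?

642493440

φ(5^2) = 5^1·(5−1) = 5·4 = 20.
φ(17) = 17 − 1 = 16.
φ(73^2) = 73^2 − 73^1 = 5329 − 73 = 5256.
φ(383) = 383 − 1 = 382.
Since φ is multiplicative, φ(867427975) = 20 · 16 · 5256 · 382 = 642493440.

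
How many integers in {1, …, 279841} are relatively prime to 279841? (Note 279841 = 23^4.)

φ(279841) = 279841 · (1 − 1/23)
       = 279841 · 22/23 = 267674.

267674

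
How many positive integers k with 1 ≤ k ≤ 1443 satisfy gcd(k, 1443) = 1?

864

Factor 1443: 1443 = 3 × 13 × 37.
φ(1443) = 1443 · (1 − 1/3) · (1 − 1/13) · (1 − 1/37)
       = 1443 · 864/1443 = 864.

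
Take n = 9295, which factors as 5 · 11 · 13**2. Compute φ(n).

6240

φ(9295) = 9295 · (1 − 1/5) · (1 − 1/11) · (1 − 1/13)
       = 9295 · 480/715 = 6240.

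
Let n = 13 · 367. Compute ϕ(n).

4392

φ(4771) = 4771 · (1 − 1/13) · (1 − 1/367)
       = 4771 · 4392/4771 = 4392.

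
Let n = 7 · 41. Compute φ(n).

240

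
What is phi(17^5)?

φ(1419857) = 1419857 · (1 − 1/17)
       = 1419857 · 16/17 = 1336336.

1336336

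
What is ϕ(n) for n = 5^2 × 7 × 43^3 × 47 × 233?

φ(5^2) = 5^1·(5−1) = 5·4 = 20.
φ(7) = 7 − 1 = 6.
φ(43^3) = 43^3 − 43^2 = 79507 − 1849 = 77658.
φ(47) = 47 − 1 = 46.
φ(233) = 233 − 1 = 232.
Multiply: 20 · 6 · 77658 · 46 · 232 = 99451941120.

99451941120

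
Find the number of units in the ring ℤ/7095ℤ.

Factor 7095: 7095 = 3 × 5 × 11 × 43.
φ(7095) = 7095 · (1 − 1/3) · (1 − 1/5) · (1 − 1/11) · (1 − 1/43)
       = 7095 · 3360/7095 = 3360.

3360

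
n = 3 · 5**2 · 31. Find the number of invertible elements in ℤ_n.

φ(3) = 3 − 1 = 2.
φ(5^2) = 5^1·(5−1) = 5·4 = 20.
φ(31) = 31 − 1 = 30.
Since φ is multiplicative, φ(2325) = 2 · 20 · 30 = 1200.

1200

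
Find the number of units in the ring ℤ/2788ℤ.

1280

First factor: 2788 = 2^2 × 17 × 41.
φ(2^2) = 2^1·(2−1) = 2·1 = 2.
φ(17) = 17 − 1 = 16.
φ(41) = 41 − 1 = 40.
Since φ is multiplicative, φ(2788) = 2 · 16 · 40 = 1280.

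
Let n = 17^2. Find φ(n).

φ(17^2) = 17^1·(17−1) = 17·16 = 272.

272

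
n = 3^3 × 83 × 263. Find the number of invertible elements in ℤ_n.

φ(3^3) = 3^2·(3−1) = 9·2 = 18.
φ(83) = 83 − 1 = 82.
φ(263) = 263 − 1 = 262.
φ(589383) = 18 × 82 × 262 = 386712.

386712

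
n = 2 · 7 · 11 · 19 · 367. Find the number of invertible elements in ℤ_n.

395280

φ(1073842) = 1073842 · (1 − 1/2) · (1 − 1/7) · (1 − 1/11) · (1 − 1/19) · (1 − 1/367)
       = 1073842 · 395280/1073842 = 395280.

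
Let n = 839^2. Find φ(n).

φ(839^2) = 839^1·(839−1) = 839·838 = 703082.

703082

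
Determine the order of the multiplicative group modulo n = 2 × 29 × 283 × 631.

φ(10357234) = 10357234 · (1 − 1/2) · (1 − 1/29) · (1 − 1/283) · (1 − 1/631)
       = 10357234 · 4974480/10357234 = 4974480.

4974480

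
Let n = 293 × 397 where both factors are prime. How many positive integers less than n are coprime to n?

115632

φ(116321) = 116321 · (1 − 1/293) · (1 − 1/397)
       = 116321 · 115632/116321 = 115632.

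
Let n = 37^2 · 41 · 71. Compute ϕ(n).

φ(3985159) = 3985159 · (1 − 1/37) · (1 − 1/41) · (1 − 1/71)
       = 3985159 · 100800/107707 = 3729600.

3729600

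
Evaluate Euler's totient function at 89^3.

φ(89^3) = 89^2·(89−1) = 7921·88 = 697048.

697048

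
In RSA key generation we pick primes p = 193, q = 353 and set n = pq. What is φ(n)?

67584

For distinct primes, φ(pq) = (p−1)(q−1) = 192 × 352 = 67584.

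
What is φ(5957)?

4752

Prime factorization: 5957 = 7 × 23 × 37.
φ(5957) = 5957 · (1 − 1/7) · (1 − 1/23) · (1 − 1/37)
       = 5957 · 4752/5957 = 4752.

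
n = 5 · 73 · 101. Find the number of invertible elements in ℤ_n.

28800

φ(36865) = 36865 · (1 − 1/5) · (1 − 1/73) · (1 − 1/101)
       = 36865 · 28800/36865 = 28800.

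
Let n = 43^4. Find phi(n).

φ(43^4) = 43^4 − 43^3 = 3418801 − 79507 = 3339294.

3339294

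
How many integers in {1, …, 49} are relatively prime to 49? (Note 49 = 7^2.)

φ(49) = 49 · (1 − 1/7)
       = 49 · 6/7 = 42.

42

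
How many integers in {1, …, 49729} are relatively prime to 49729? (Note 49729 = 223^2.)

49506

φ(223^2) = 223^2 − 223^1 = 49729 − 223 = 49506.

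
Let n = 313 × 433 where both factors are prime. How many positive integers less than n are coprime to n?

For distinct primes, φ(pq) = (p−1)(q−1) = 312 × 432 = 134784.

134784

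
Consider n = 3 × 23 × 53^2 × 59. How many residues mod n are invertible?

φ(11435439) = 11435439 · (1 − 1/3) · (1 − 1/23) · (1 − 1/53) · (1 − 1/59)
       = 11435439 · 132704/215763 = 7033312.

7033312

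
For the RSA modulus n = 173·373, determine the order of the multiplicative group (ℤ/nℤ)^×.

63984

φ(173) = 173 − 1 = 172.
φ(373) = 373 − 1 = 372.
φ(64529) = 172 × 372 = 63984.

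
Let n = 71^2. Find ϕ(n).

4970

φ(5041) = 5041 · (1 − 1/71)
       = 5041 · 70/71 = 4970.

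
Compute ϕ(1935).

1008

First factor: 1935 = 3^2 × 5 × 43.
φ(1935) = 1935 · (1 − 1/3) · (1 − 1/5) · (1 − 1/43)
       = 1935 · 336/645 = 1008.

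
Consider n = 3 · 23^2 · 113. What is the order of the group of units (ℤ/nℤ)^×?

φ(3) = 3 − 1 = 2.
φ(23^2) = 23^1·(23−1) = 23·22 = 506.
φ(113) = 113 − 1 = 112.
Since φ is multiplicative, φ(179331) = 2 · 506 · 112 = 113344.

113344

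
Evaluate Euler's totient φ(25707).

14400

Factor 25707: 25707 = 3 · 11 · 19 · 41.
φ(25707) = 25707 · (1 − 1/3) · (1 − 1/11) · (1 − 1/19) · (1 − 1/41)
       = 25707 · 14400/25707 = 14400.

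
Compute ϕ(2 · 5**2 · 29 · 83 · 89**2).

359645440

φ(2) = 2 − 1 = 1.
φ(5^2) = 5^1·(5−1) = 5·4 = 20.
φ(29) = 29 − 1 = 28.
φ(83) = 83 − 1 = 82.
φ(89^2) = 89^1·(89−1) = 89·88 = 7832.
φ(953292350) = 1 × 20 × 28 × 82 × 7832 = 359645440.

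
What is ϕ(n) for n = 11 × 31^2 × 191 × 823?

φ(1661687203) = 1661687203 · (1 − 1/11) · (1 − 1/31) · (1 − 1/191) · (1 − 1/823)
       = 1661687203 · 46854000/53602813 = 1452474000.

1452474000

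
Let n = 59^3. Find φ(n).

φ(59^3) = 59^2·(59−1) = 3481·58 = 201898.

201898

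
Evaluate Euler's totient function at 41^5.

φ(115856201) = 115856201 · (1 − 1/41)
       = 115856201 · 40/41 = 113030440.

113030440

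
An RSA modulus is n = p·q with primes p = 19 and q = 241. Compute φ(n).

4320

φ(4579) = 4579 · (1 − 1/19) · (1 − 1/241)
       = 4579 · 4320/4579 = 4320.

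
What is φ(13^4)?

φ(28561) = 28561 · (1 − 1/13)
       = 28561 · 12/13 = 26364.

26364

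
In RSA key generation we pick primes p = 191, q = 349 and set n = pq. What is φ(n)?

66120

For distinct primes, φ(pq) = (p−1)(q−1) = 190 × 348 = 66120.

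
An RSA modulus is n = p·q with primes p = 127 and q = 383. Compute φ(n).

48132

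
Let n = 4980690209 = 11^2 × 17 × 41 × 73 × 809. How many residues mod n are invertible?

φ(11^2) = 11^2 − 11^1 = 121 − 11 = 110.
φ(17) = 17 − 1 = 16.
φ(41) = 41 − 1 = 40.
φ(73) = 73 − 1 = 72.
φ(809) = 809 − 1 = 808.
Since φ is multiplicative, φ(4980690209) = 110 · 16 · 40 · 72 · 808 = 4095590400.

4095590400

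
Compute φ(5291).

First factor: 5291 = 11 · 13 · 37.
φ(11) = 11 − 1 = 10.
φ(13) = 13 − 1 = 12.
φ(37) = 37 − 1 = 36.
Multiply: 10 · 12 · 36 = 4320.

4320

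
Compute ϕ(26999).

First factor: 26999 = 7^2 * 19 * 29.
φ(26999) = 26999 · (1 − 1/7) · (1 − 1/19) · (1 − 1/29)
       = 26999 · 3024/3857 = 21168.

21168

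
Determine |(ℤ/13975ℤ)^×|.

10080

Prime factorization: 13975 = 5**2 · 13 · 43.
φ(13975) = 13975 · (1 − 1/5) · (1 − 1/13) · (1 − 1/43)
       = 13975 · 2016/2795 = 10080.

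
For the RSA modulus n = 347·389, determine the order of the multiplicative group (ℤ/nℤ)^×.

φ(n) = (p − 1)(q − 1) = (347−1)(389−1) = 346·388 = 134248.

134248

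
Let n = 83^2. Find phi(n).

6806

φ(6889) = 6889 · (1 − 1/83)
       = 6889 · 82/83 = 6806.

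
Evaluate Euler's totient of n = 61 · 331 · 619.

12236400

φ(12498229) = 12498229 · (1 − 1/61) · (1 − 1/331) · (1 − 1/619)
       = 12498229 · 12236400/12498229 = 12236400.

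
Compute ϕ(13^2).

φ(169) = 169 · (1 − 1/13)
       = 169 · 12/13 = 156.

156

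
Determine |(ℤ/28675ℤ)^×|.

Prime factorization: 28675 = 5**2 * 31 * 37.
φ(28675) = 28675 · (1 − 1/5) · (1 − 1/31) · (1 − 1/37)
       = 28675 · 4320/5735 = 21600.

21600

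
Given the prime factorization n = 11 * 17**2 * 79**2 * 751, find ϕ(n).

12570480000

φ(14899944389) = 14899944389 · (1 − 1/11) · (1 − 1/17) · (1 − 1/79) · (1 − 1/751)
       = 14899944389 · 9360000/11094523 = 12570480000.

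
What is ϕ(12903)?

First factor: 12903 = 3 * 11 * 17 * 23.
φ(3) = 3 − 1 = 2.
φ(11) = 11 − 1 = 10.
φ(17) = 17 − 1 = 16.
φ(23) = 23 − 1 = 22.
φ(12903) = 2 × 10 × 16 × 22 = 7040.

7040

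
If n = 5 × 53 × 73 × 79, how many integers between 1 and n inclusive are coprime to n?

φ(5) = 5 − 1 = 4.
φ(53) = 53 − 1 = 52.
φ(73) = 73 − 1 = 72.
φ(79) = 79 − 1 = 78.
Multiply: 4 · 52 · 72 · 78 = 1168128.

1168128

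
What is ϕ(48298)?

21600

First factor: 48298 = 2 · 19 · 31 · 41.
φ(2) = 2 − 1 = 1.
φ(19) = 19 − 1 = 18.
φ(31) = 31 − 1 = 30.
φ(41) = 41 − 1 = 40.
φ(48298) = 1 × 18 × 30 × 40 = 21600.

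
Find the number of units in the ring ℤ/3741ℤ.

2352

Factor 3741: 3741 = 3 * 29 * 43.
φ(3741) = 3741 · (1 − 1/3) · (1 − 1/29) · (1 − 1/43)
       = 3741 · 2352/3741 = 2352.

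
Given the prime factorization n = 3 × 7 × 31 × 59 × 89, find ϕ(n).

φ(3418401) = 3418401 · (1 − 1/3) · (1 − 1/7) · (1 − 1/31) · (1 − 1/59) · (1 − 1/89)
       = 3418401 · 1837440/3418401 = 1837440.

1837440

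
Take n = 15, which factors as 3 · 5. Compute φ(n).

8

φ(3) = 3 − 1 = 2.
φ(5) = 5 − 1 = 4.
Since φ is multiplicative, φ(15) = 2 · 4 = 8.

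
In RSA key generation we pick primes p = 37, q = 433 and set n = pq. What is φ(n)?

φ(16021) = 16021 · (1 − 1/37) · (1 − 1/433)
       = 16021 · 15552/16021 = 15552.

15552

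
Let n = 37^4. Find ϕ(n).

1823508

φ(1874161) = 1874161 · (1 − 1/37)
       = 1874161 · 36/37 = 1823508.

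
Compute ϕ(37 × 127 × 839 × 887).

3367834848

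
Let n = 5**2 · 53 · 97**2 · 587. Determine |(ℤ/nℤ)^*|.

5675105280

φ(7318084975) = 7318084975 · (1 − 1/5) · (1 − 1/53) · (1 − 1/97) · (1 − 1/587)
       = 7318084975 · 11701248/15088835 = 5675105280.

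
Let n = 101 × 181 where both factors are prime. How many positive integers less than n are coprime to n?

18000

For distinct primes, φ(pq) = (p−1)(q−1) = 100 × 180 = 18000.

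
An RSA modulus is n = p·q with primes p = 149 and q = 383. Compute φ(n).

56536

For distinct primes, φ(pq) = (p−1)(q−1) = 148 × 382 = 56536.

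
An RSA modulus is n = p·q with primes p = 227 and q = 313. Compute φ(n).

70512

φ(n) = (p − 1)(q − 1) = (227−1)(313−1) = 226·312 = 70512.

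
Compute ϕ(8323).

6720

Factor 8323: 8323 = 7 × 29 × 41.
φ(8323) = 8323 · (1 − 1/7) · (1 − 1/29) · (1 − 1/41)
       = 8323 · 6720/8323 = 6720.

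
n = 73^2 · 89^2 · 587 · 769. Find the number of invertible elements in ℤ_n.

φ(73^2) = 73^2 − 73^1 = 5329 − 73 = 5256.
φ(89^2) = 89^1·(89−1) = 89·88 = 7832.
φ(587) = 587 − 1 = 586.
φ(769) = 769 − 1 = 768.
Multiply: 5256 · 7832 · 586 · 768 = 18526222319616.

18526222319616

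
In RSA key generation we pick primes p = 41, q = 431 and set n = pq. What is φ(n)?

φ(n) = (p − 1)(q − 1) = (41−1)(431−1) = 40·430 = 17200.

17200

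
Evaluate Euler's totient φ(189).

108

First factor: 189 = 3^3 · 7.
φ(3^3) = 3^2·(3−1) = 9·2 = 18.
φ(7) = 7 − 1 = 6.
Multiply: 18 · 6 = 108.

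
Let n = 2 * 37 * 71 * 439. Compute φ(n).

φ(2306506) = 2306506 · (1 − 1/2) · (1 − 1/37) · (1 − 1/71) · (1 − 1/439)
       = 2306506 · 1103760/2306506 = 1103760.

1103760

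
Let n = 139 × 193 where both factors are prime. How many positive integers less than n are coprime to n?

φ(26827) = 26827 · (1 − 1/139) · (1 − 1/193)
       = 26827 · 26496/26827 = 26496.

26496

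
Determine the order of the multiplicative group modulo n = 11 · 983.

φ(11) = 11 − 1 = 10.
φ(983) = 983 − 1 = 982.
Since φ is multiplicative, φ(10813) = 10 · 982 = 9820.

9820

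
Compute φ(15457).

Factor 15457: 15457 = 13 · 29 · 41.
φ(13) = 13 − 1 = 12.
φ(29) = 29 − 1 = 28.
φ(41) = 41 − 1 = 40.
Since φ is multiplicative, φ(15457) = 12 · 28 · 40 = 13440.

13440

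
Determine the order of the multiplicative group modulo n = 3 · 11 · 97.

φ(3) = 3 − 1 = 2.
φ(11) = 11 − 1 = 10.
φ(97) = 97 − 1 = 96.
φ(3201) = 2 × 10 × 96 = 1920.

1920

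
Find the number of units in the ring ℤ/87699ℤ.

Factor 87699: 87699 = 3 · 23 · 31 · 41.
φ(87699) = 87699 · (1 − 1/3) · (1 − 1/23) · (1 − 1/31) · (1 − 1/41)
       = 87699 · 52800/87699 = 52800.

52800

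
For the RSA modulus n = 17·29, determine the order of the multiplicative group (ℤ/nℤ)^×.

φ(493) = 493 · (1 − 1/17) · (1 − 1/29)
       = 493 · 448/493 = 448.

448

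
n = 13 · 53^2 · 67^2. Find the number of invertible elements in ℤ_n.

146244384

φ(163924813) = 163924813 · (1 − 1/13) · (1 − 1/53) · (1 − 1/67)
       = 163924813 · 41184/46163 = 146244384.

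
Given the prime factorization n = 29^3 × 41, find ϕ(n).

941920

φ(29^3) = 29^2·(29−1) = 841·28 = 23548.
φ(41) = 41 − 1 = 40.
φ(999949) = 23548 × 40 = 941920.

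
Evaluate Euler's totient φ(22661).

Factor 22661: 22661 = 17 * 31 * 43.
φ(17) = 17 − 1 = 16.
φ(31) = 31 − 1 = 30.
φ(43) = 43 − 1 = 42.
Since φ is multiplicative, φ(22661) = 16 · 30 · 42 = 20160.

20160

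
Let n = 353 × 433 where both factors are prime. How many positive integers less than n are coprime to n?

φ(n) = (p − 1)(q − 1) = (353−1)(433−1) = 352·432 = 152064.

152064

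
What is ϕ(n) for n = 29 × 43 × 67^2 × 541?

2808146880

φ(29) = 29 − 1 = 28.
φ(43) = 43 − 1 = 42.
φ(67^2) = 67^1·(67−1) = 67·66 = 4422.
φ(541) = 541 − 1 = 540.
φ(3028400603) = 28 × 42 × 4422 × 540 = 2808146880.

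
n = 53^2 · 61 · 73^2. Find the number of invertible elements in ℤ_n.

869132160

φ(913118821) = 913118821 · (1 − 1/53) · (1 − 1/61) · (1 − 1/73)
       = 913118821 · 224640/236009 = 869132160.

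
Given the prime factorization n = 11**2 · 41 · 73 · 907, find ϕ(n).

φ(328472771) = 328472771 · (1 − 1/11) · (1 − 1/41) · (1 − 1/73) · (1 − 1/907)
       = 328472771 · 26092800/29861161 = 287020800.

287020800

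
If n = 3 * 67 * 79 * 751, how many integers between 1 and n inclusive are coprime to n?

φ(3) = 3 − 1 = 2.
φ(67) = 67 − 1 = 66.
φ(79) = 79 − 1 = 78.
φ(751) = 751 − 1 = 750.
φ(11925129) = 2 × 66 × 78 × 750 = 7722000.

7722000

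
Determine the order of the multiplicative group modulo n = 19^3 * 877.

5692248

φ(6015343) = 6015343 · (1 − 1/19) · (1 − 1/877)
       = 6015343 · 15768/16663 = 5692248.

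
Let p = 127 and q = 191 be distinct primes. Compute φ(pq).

φ(n) = (p − 1)(q − 1) = (127−1)(191−1) = 126·190 = 23940.

23940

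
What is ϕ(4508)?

Prime factorization: 4508 = 2**2 · 7**2 · 23.
φ(4508) = 4508 · (1 − 1/2) · (1 − 1/7) · (1 − 1/23)
       = 4508 · 132/322 = 1848.

1848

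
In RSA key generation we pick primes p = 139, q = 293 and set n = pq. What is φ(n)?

40296

For distinct primes, φ(pq) = (p−1)(q−1) = 138 × 292 = 40296.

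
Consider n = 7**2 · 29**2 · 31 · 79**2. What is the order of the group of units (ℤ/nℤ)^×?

6304465440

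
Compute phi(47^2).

φ(2209) = 2209 · (1 − 1/47)
       = 2209 · 46/47 = 2162.

2162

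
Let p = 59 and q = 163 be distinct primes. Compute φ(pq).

φ(pq) = (p−1)(q−1) = 58 · 162 = 9396.

9396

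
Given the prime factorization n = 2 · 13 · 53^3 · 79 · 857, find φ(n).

117032018688

φ(2) = 2 − 1 = 1.
φ(13) = 13 − 1 = 12.
φ(53^3) = 53^3 − 53^2 = 148877 − 2809 = 146068.
φ(79) = 79 − 1 = 78.
φ(857) = 857 − 1 = 856.
Since φ is multiplicative, φ(262064907806) = 1 · 12 · 146068 · 78 · 856 = 117032018688.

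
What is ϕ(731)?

731 = 17 × 43.
φ(731) = 731 · (1 − 1/17) · (1 − 1/43)
       = 731 · 672/731 = 672.

672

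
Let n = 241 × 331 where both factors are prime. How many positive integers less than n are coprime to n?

79200

For distinct primes, φ(pq) = (p−1)(q−1) = 240 × 330 = 79200.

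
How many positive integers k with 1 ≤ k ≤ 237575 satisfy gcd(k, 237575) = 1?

161280

First factor: 237575 = 5^2 · 13 · 17 · 43.
φ(5^2) = 5^1·(5−1) = 5·4 = 20.
φ(13) = 13 − 1 = 12.
φ(17) = 17 − 1 = 16.
φ(43) = 43 − 1 = 42.
Multiply: 20 · 12 · 16 · 42 = 161280.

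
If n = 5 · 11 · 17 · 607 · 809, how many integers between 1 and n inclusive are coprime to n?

φ(5) = 5 − 1 = 4.
φ(11) = 11 − 1 = 10.
φ(17) = 17 − 1 = 16.
φ(607) = 607 − 1 = 606.
φ(809) = 809 − 1 = 808.
Multiply: 4 · 10 · 16 · 606 · 808 = 313374720.

313374720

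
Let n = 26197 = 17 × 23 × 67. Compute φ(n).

23232

φ(17) = 17 − 1 = 16.
φ(23) = 23 − 1 = 22.
φ(67) = 67 − 1 = 66.
Multiply: 16 · 22 · 66 = 23232.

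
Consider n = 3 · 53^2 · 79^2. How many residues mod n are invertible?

33964944

φ(3) = 3 − 1 = 2.
φ(53^2) = 53^1·(53−1) = 53·52 = 2756.
φ(79^2) = 79^2 − 79^1 = 6241 − 79 = 6162.
Since φ is multiplicative, φ(52592907) = 2 · 2756 · 6162 = 33964944.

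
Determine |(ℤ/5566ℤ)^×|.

2420

First factor: 5566 = 2 · 11^2 · 23.
φ(2) = 2 − 1 = 1.
φ(11^2) = 11^2 − 11^1 = 121 − 11 = 110.
φ(23) = 23 − 1 = 22.
Since φ is multiplicative, φ(5566) = 1 · 110 · 22 = 2420.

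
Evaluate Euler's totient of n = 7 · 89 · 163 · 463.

39517632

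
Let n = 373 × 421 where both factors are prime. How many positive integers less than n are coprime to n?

φ(n) = (p − 1)(q − 1) = (373−1)(421−1) = 372·420 = 156240.

156240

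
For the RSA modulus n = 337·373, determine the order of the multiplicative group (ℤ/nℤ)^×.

124992

φ(n) = (p − 1)(q − 1) = (337−1)(373−1) = 336·372 = 124992.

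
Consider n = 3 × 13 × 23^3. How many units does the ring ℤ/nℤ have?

279312

φ(474513) = 474513 · (1 − 1/3) · (1 − 1/13) · (1 − 1/23)
       = 474513 · 528/897 = 279312.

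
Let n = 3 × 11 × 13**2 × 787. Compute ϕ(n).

φ(4389099) = 4389099 · (1 − 1/3) · (1 − 1/11) · (1 − 1/13) · (1 − 1/787)
       = 4389099 · 188640/337623 = 2452320.

2452320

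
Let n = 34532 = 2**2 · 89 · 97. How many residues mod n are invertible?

φ(34532) = 34532 · (1 − 1/2) · (1 − 1/89) · (1 − 1/97)
       = 34532 · 8448/17266 = 16896.

16896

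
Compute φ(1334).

Prime factorization: 1334 = 2 · 23 · 29.
φ(2) = 2 − 1 = 1.
φ(23) = 23 − 1 = 22.
φ(29) = 29 − 1 = 28.
Since φ is multiplicative, φ(1334) = 1 · 22 · 28 = 616.

616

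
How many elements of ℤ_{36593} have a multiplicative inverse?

33264

36593 = 23 * 37 * 43.
φ(23) = 23 − 1 = 22.
φ(37) = 37 − 1 = 36.
φ(43) = 43 − 1 = 42.
φ(36593) = 22 × 36 × 42 = 33264.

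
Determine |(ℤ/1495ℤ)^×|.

1495 = 5 · 13 · 23.
φ(1495) = 1495 · (1 − 1/5) · (1 − 1/13) · (1 − 1/23)
       = 1495 · 1056/1495 = 1056.

1056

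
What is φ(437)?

Factor 437: 437 = 19 · 23.
φ(19) = 19 − 1 = 18.
φ(23) = 23 − 1 = 22.
Multiply: 18 · 22 = 396.

396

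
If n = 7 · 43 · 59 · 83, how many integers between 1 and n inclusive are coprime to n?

1198512

φ(7) = 7 − 1 = 6.
φ(43) = 43 − 1 = 42.
φ(59) = 59 − 1 = 58.
φ(83) = 83 − 1 = 82.
Multiply: 6 · 42 · 58 · 82 = 1198512.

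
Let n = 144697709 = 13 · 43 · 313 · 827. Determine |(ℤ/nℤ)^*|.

φ(13) = 13 − 1 = 12.
φ(43) = 43 − 1 = 42.
φ(313) = 313 − 1 = 312.
φ(827) = 827 − 1 = 826.
Since φ is multiplicative, φ(144697709) = 12 · 42 · 312 · 826 = 129886848.

129886848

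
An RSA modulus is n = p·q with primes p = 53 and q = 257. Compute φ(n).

For distinct primes, φ(pq) = (p−1)(q−1) = 52 × 256 = 13312.

13312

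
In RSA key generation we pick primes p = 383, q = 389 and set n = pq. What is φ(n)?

148216

For distinct primes, φ(pq) = (p−1)(q−1) = 382 × 388 = 148216.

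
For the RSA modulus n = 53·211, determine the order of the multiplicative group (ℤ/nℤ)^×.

10920

φ(53) = 53 − 1 = 52.
φ(211) = 211 − 1 = 210.
Multiply: 52 · 210 = 10920.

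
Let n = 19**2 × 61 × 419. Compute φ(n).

φ(19^2) = 19^1·(19−1) = 19·18 = 342.
φ(61) = 61 − 1 = 60.
φ(419) = 419 − 1 = 418.
φ(9226799) = 342 × 60 × 418 = 8577360.

8577360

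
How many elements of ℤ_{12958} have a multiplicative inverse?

First factor: 12958 = 2 · 11 · 19 · 31.
φ(2) = 2 − 1 = 1.
φ(11) = 11 − 1 = 10.
φ(19) = 19 − 1 = 18.
φ(31) = 31 − 1 = 30.
Multiply: 1 · 10 · 18 · 30 = 5400.

5400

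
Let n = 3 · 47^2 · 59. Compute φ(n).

φ(390993) = 390993 · (1 − 1/3) · (1 − 1/47) · (1 − 1/59)
       = 390993 · 5336/8319 = 250792.

250792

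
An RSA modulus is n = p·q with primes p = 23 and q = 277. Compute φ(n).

6072

For distinct primes, φ(pq) = (p−1)(q−1) = 22 × 276 = 6072.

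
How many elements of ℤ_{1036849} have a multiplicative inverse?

First factor: 1036849 = 11**3 × 19 × 41.
φ(1036849) = 1036849 · (1 − 1/11) · (1 − 1/19) · (1 − 1/41)
       = 1036849 · 7200/8569 = 871200.

871200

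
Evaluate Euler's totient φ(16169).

Prime factorization: 16169 = 19 · 23 · 37.
φ(19) = 19 − 1 = 18.
φ(23) = 23 − 1 = 22.
φ(37) = 37 − 1 = 36.
φ(16169) = 18 × 22 × 36 = 14256.

14256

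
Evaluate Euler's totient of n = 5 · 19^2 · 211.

φ(5) = 5 − 1 = 4.
φ(19^2) = 19^2 − 19^1 = 361 − 19 = 342.
φ(211) = 211 − 1 = 210.
Since φ is multiplicative, φ(380855) = 4 · 342 · 210 = 287280.

287280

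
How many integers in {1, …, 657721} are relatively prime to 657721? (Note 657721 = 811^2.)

φ(811^2) = 811^1·(811−1) = 811·810 = 656910.

656910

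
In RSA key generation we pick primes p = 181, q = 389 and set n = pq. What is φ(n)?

69840

φ(pq) = (p−1)(q−1) = 180 · 388 = 69840.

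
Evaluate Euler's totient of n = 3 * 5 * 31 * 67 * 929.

φ(3) = 3 − 1 = 2.
φ(5) = 5 − 1 = 4.
φ(31) = 31 − 1 = 30.
φ(67) = 67 − 1 = 66.
φ(929) = 929 − 1 = 928.
Multiply: 2 · 4 · 30 · 66 · 928 = 14699520.

14699520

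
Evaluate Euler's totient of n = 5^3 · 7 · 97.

57600

φ(5^3) = 5^2·(5−1) = 25·4 = 100.
φ(7) = 7 − 1 = 6.
φ(97) = 97 − 1 = 96.
Multiply: 100 · 6 · 96 = 57600.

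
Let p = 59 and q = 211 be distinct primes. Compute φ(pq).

12180

φ(pq) = (p−1)(q−1) = 58 · 210 = 12180.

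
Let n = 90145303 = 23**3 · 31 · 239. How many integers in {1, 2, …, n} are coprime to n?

φ(23^3) = 23^3 − 23^2 = 12167 − 529 = 11638.
φ(31) = 31 − 1 = 30.
φ(239) = 239 − 1 = 238.
φ(90145303) = 11638 × 30 × 238 = 83095320.

83095320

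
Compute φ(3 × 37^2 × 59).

154512

φ(242313) = 242313 · (1 − 1/3) · (1 − 1/37) · (1 − 1/59)
       = 242313 · 4176/6549 = 154512.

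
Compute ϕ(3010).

3010 = 2 × 5 × 7 × 43.
φ(3010) = 3010 · (1 − 1/2) · (1 − 1/5) · (1 − 1/7) · (1 − 1/43)
       = 3010 · 1008/3010 = 1008.

1008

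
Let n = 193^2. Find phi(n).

37056

φ(37249) = 37249 · (1 − 1/193)
       = 37249 · 192/193 = 37056.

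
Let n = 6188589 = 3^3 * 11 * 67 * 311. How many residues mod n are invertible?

φ(3^3) = 3^2·(3−1) = 9·2 = 18.
φ(11) = 11 − 1 = 10.
φ(67) = 67 − 1 = 66.
φ(311) = 311 − 1 = 310.
φ(6188589) = 18 × 10 × 66 × 310 = 3682800.

3682800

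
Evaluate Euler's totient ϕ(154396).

67760

154396 = 2^2 · 11^3 · 29.
φ(2^2) = 2^1·(2−1) = 2·1 = 2.
φ(11^3) = 11^2·(11−1) = 121·10 = 1210.
φ(29) = 29 − 1 = 28.
Since φ is multiplicative, φ(154396) = 2 · 1210 · 28 = 67760.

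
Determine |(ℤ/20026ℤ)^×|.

20026 = 2 · 17 · 19 · 31.
φ(2) = 2 − 1 = 1.
φ(17) = 17 − 1 = 16.
φ(19) = 19 − 1 = 18.
φ(31) = 31 − 1 = 30.
Multiply: 1 · 16 · 18 · 30 = 8640.

8640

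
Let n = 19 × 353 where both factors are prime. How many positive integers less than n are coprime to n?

φ(6707) = 6707 · (1 − 1/19) · (1 − 1/353)
       = 6707 · 6336/6707 = 6336.

6336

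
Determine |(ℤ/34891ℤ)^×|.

31680

Prime factorization: 34891 = 23 * 37 * 41.
φ(23) = 23 − 1 = 22.
φ(37) = 37 − 1 = 36.
φ(41) = 41 − 1 = 40.
φ(34891) = 22 × 36 × 40 = 31680.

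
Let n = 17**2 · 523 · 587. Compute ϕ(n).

φ(17^2) = 17^2 − 17^1 = 289 − 17 = 272.
φ(523) = 523 − 1 = 522.
φ(587) = 587 − 1 = 586.
Multiply: 272 · 522 · 586 = 83202624.

83202624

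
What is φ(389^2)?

150932

φ(389^2) = 389^1·(389−1) = 389·388 = 150932.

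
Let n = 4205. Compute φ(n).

3248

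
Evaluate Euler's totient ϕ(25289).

Prime factorization: 25289 = 11^3 · 19.
φ(25289) = 25289 · (1 − 1/11) · (1 − 1/19)
       = 25289 · 180/209 = 21780.

21780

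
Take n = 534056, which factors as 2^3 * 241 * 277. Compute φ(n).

φ(2^3) = 2^2·(2−1) = 4·1 = 4.
φ(241) = 241 − 1 = 240.
φ(277) = 277 − 1 = 276.
Multiply: 4 · 240 · 276 = 264960.

264960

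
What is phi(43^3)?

φ(43^3) = 43^3 − 43^2 = 79507 − 1849 = 77658.

77658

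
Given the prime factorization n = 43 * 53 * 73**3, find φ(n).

837974592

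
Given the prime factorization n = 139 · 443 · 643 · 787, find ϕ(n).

φ(139) = 139 − 1 = 138.
φ(443) = 443 − 1 = 442.
φ(643) = 643 − 1 = 642.
φ(787) = 787 − 1 = 786.
Multiply: 138 · 442 · 642 · 786 = 30779313552.

30779313552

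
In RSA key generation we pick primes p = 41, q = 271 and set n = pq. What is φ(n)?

10800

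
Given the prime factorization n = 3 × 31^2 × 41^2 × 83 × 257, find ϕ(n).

64033996800

φ(103376915913) = 103376915913 · (1 − 1/3) · (1 − 1/31) · (1 − 1/41) · (1 − 1/83) · (1 − 1/257)
       = 103376915913 · 50380800/81335103 = 64033996800.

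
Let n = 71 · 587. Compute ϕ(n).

41020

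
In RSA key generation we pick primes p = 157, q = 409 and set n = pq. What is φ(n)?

63648

For distinct primes, φ(pq) = (p−1)(q−1) = 156 × 408 = 63648.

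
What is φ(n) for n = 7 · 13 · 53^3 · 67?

694115136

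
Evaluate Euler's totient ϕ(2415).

Factor 2415: 2415 = 3 × 5 × 7 × 23.
φ(3) = 3 − 1 = 2.
φ(5) = 5 − 1 = 4.
φ(7) = 7 − 1 = 6.
φ(23) = 23 − 1 = 22.
φ(2415) = 2 × 4 × 6 × 22 = 1056.

1056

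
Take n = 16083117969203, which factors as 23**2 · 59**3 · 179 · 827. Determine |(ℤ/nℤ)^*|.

φ(23^2) = 23^2 − 23^1 = 529 − 23 = 506.
φ(59^3) = 59^3 − 59^2 = 205379 − 3481 = 201898.
φ(179) = 179 − 1 = 178.
φ(827) = 827 − 1 = 826.
Since φ is multiplicative, φ(16083117969203) = 506 · 201898 · 178 · 826 = 15020437526864.

15020437526864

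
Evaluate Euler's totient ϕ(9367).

8064

Factor 9367: 9367 = 17 * 19 * 29.
φ(17) = 17 − 1 = 16.
φ(19) = 19 − 1 = 18.
φ(29) = 29 − 1 = 28.
φ(9367) = 16 × 18 × 28 = 8064.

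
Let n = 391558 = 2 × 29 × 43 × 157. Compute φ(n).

183456

φ(391558) = 391558 · (1 − 1/2) · (1 − 1/29) · (1 − 1/43) · (1 − 1/157)
       = 391558 · 183456/391558 = 183456.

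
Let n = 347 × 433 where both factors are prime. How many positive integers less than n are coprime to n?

149472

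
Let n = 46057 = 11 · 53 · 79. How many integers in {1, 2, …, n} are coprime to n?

φ(11) = 11 − 1 = 10.
φ(53) = 53 − 1 = 52.
φ(79) = 79 − 1 = 78.
Multiply: 10 · 52 · 78 = 40560.

40560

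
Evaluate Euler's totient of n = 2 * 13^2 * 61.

φ(2) = 2 − 1 = 1.
φ(13^2) = 13^2 − 13^1 = 169 − 13 = 156.
φ(61) = 61 − 1 = 60.
Since φ is multiplicative, φ(20618) = 1 · 156 · 60 = 9360.

9360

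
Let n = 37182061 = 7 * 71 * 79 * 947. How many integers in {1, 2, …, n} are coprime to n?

30990960

φ(37182061) = 37182061 · (1 − 1/7) · (1 − 1/71) · (1 − 1/79) · (1 − 1/947)
       = 37182061 · 30990960/37182061 = 30990960.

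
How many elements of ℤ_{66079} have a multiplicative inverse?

Factor 66079: 66079 = 13^2 · 17 · 23.
φ(13^2) = 13^2 − 13^1 = 169 − 13 = 156.
φ(17) = 17 − 1 = 16.
φ(23) = 23 − 1 = 22.
Multiply: 156 · 16 · 22 = 54912.

54912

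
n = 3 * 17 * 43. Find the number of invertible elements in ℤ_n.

1344

φ(3) = 3 − 1 = 2.
φ(17) = 17 − 1 = 16.
φ(43) = 43 − 1 = 42.
Since φ is multiplicative, φ(2193) = 2 · 16 · 42 = 1344.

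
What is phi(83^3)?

φ(571787) = 571787 · (1 − 1/83)
       = 571787 · 82/83 = 564898.

564898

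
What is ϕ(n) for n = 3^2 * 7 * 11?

φ(3^2) = 3^2 − 3^1 = 9 − 3 = 6.
φ(7) = 7 − 1 = 6.
φ(11) = 11 − 1 = 10.
Since φ is multiplicative, φ(693) = 6 · 6 · 10 = 360.

360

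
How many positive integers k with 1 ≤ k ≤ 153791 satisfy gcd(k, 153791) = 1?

132000

Factor 153791: 153791 = 11**2 * 31 * 41.
φ(11^2) = 11^2 − 11^1 = 121 − 11 = 110.
φ(31) = 31 − 1 = 30.
φ(41) = 41 − 1 = 40.
Since φ is multiplicative, φ(153791) = 110 · 30 · 40 = 132000.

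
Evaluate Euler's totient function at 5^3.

φ(125) = 125 · (1 − 1/5)
       = 125 · 4/5 = 100.

100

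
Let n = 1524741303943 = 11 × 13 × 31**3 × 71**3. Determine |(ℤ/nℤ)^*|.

1220789052000

φ(1524741303943) = 1524741303943 · (1 − 1/11) · (1 − 1/13) · (1 − 1/31) · (1 − 1/71)
       = 1524741303943 · 252000/314743 = 1220789052000.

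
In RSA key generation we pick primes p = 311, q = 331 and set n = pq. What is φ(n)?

102300

φ(pq) = (p−1)(q−1) = 310 · 330 = 102300.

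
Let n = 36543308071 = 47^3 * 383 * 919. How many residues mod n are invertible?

φ(47^3) = 47^2·(47−1) = 2209·46 = 101614.
φ(383) = 383 − 1 = 382.
φ(919) = 919 − 1 = 918.
φ(36543308071) = 101614 × 382 × 918 = 35633591064.

35633591064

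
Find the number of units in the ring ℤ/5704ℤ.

2640

Factor 5704: 5704 = 2^3 * 23 * 31.
φ(5704) = 5704 · (1 − 1/2) · (1 − 1/23) · (1 − 1/31)
       = 5704 · 660/1426 = 2640.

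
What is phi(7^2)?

φ(7^2) = 7^2 − 7^1 = 49 − 7 = 42.

42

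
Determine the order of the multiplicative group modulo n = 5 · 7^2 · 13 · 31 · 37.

2177280

φ(5) = 5 − 1 = 4.
φ(7^2) = 7^1·(7−1) = 7·6 = 42.
φ(13) = 13 − 1 = 12.
φ(31) = 31 − 1 = 30.
φ(37) = 37 − 1 = 36.
Since φ is multiplicative, φ(3653195) = 4 · 42 · 12 · 30 · 36 = 2177280.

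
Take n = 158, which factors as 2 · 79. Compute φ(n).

φ(158) = 158 · (1 − 1/2) · (1 − 1/79)
       = 158 · 78/158 = 78.

78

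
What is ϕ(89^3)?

697048

φ(89^3) = 89^2·(89−1) = 7921·88 = 697048.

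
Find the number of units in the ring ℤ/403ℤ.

Factor 403: 403 = 13 × 31.
φ(13) = 13 − 1 = 12.
φ(31) = 31 − 1 = 30.
Multiply: 12 · 30 = 360.

360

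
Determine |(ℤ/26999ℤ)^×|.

21168

Factor 26999: 26999 = 7^2 · 19 · 29.
φ(7^2) = 7^1·(7−1) = 7·6 = 42.
φ(19) = 19 − 1 = 18.
φ(29) = 29 − 1 = 28.
φ(26999) = 42 × 18 × 28 = 21168.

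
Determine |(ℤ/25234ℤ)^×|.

10800

Prime factorization: 25234 = 2 · 11 · 31 · 37.
φ(25234) = 25234 · (1 − 1/2) · (1 − 1/11) · (1 − 1/31) · (1 − 1/37)
       = 25234 · 10800/25234 = 10800.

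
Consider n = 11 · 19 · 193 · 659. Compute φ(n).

22740480

φ(11) = 11 − 1 = 10.
φ(19) = 19 − 1 = 18.
φ(193) = 193 − 1 = 192.
φ(659) = 659 − 1 = 658.
φ(26582083) = 10 × 18 × 192 × 658 = 22740480.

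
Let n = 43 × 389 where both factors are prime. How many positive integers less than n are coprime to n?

16296

φ(n) = (p − 1)(q − 1) = (43−1)(389−1) = 42·388 = 16296.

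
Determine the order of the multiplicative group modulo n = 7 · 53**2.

φ(7) = 7 − 1 = 6.
φ(53^2) = 53^2 − 53^1 = 2809 − 53 = 2756.
φ(19663) = 6 × 2756 = 16536.

16536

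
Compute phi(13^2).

156

φ(169) = 169 · (1 − 1/13)
       = 169 · 12/13 = 156.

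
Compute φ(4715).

Prime factorization: 4715 = 5 * 23 * 41.
φ(4715) = 4715 · (1 − 1/5) · (1 − 1/23) · (1 − 1/41)
       = 4715 · 3520/4715 = 3520.

3520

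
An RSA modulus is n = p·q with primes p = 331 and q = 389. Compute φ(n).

128040

φ(128759) = 128759 · (1 − 1/331) · (1 − 1/389)
       = 128759 · 128040/128759 = 128040.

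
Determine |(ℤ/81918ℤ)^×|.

81918 = 2 · 3^3 · 37 · 41.
φ(81918) = 81918 · (1 − 1/2) · (1 − 1/3) · (1 − 1/37) · (1 − 1/41)
       = 81918 · 2880/9102 = 25920.

25920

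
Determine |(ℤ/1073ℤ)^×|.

1008

Factor 1073: 1073 = 29 · 37.
φ(29) = 29 − 1 = 28.
φ(37) = 37 − 1 = 36.
φ(1073) = 28 × 36 = 1008.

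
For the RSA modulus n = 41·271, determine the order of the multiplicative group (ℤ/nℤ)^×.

10800

For distinct primes, φ(pq) = (p−1)(q−1) = 40 × 270 = 10800.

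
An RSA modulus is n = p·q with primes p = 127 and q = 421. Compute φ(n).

52920

φ(53467) = 53467 · (1 − 1/127) · (1 − 1/421)
       = 53467 · 52920/53467 = 52920.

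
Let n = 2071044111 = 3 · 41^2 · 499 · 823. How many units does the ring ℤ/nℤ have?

φ(2071044111) = 2071044111 · (1 − 1/3) · (1 − 1/41) · (1 − 1/499) · (1 − 1/823)
       = 2071044111 · 32748480/50513271 = 1342687680.

1342687680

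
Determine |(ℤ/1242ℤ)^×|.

1242 = 2 * 3^3 * 23.
φ(1242) = 1242 · (1 − 1/2) · (1 − 1/3) · (1 − 1/23)
       = 1242 · 44/138 = 396.

396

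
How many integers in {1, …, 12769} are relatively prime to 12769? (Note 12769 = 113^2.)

12656

φ(113^2) = 113^2 − 113^1 = 12769 − 113 = 12656.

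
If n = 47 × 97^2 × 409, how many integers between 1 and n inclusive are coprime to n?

174767616

φ(47) = 47 − 1 = 46.
φ(97^2) = 97^1·(97−1) = 97·96 = 9312.
φ(409) = 409 − 1 = 408.
Since φ is multiplicative, φ(180869207) = 46 · 9312 · 408 = 174767616.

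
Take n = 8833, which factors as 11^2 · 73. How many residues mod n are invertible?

7920

φ(8833) = 8833 · (1 − 1/11) · (1 − 1/73)
       = 8833 · 720/803 = 7920.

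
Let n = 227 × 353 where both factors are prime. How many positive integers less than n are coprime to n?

79552

φ(n) = (p − 1)(q − 1) = (227−1)(353−1) = 226·352 = 79552.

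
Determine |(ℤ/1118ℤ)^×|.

504

Factor 1118: 1118 = 2 · 13 · 43.
φ(2) = 2 − 1 = 1.
φ(13) = 13 − 1 = 12.
φ(43) = 43 − 1 = 42.
Since φ is multiplicative, φ(1118) = 1 · 12 · 42 = 504.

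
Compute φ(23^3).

φ(12167) = 12167 · (1 − 1/23)
       = 12167 · 22/23 = 11638.

11638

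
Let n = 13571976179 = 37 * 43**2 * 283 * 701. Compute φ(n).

12834158400

φ(37) = 37 − 1 = 36.
φ(43^2) = 43^2 − 43^1 = 1849 − 43 = 1806.
φ(283) = 283 − 1 = 282.
φ(701) = 701 − 1 = 700.
φ(13571976179) = 36 × 1806 × 282 × 700 = 12834158400.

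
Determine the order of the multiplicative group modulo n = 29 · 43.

1176

φ(1247) = 1247 · (1 − 1/29) · (1 − 1/43)
       = 1247 · 1176/1247 = 1176.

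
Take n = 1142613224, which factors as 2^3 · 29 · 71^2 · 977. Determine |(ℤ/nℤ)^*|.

543280640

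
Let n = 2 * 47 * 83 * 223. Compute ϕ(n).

φ(1739846) = 1739846 · (1 − 1/2) · (1 − 1/47) · (1 − 1/83) · (1 − 1/223)
       = 1739846 · 837384/1739846 = 837384.

837384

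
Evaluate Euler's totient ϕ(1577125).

1080000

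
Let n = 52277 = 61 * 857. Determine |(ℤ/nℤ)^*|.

51360

φ(52277) = 52277 · (1 − 1/61) · (1 − 1/857)
       = 52277 · 51360/52277 = 51360.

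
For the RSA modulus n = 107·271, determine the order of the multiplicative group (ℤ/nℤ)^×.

28620

For distinct primes, φ(pq) = (p−1)(q−1) = 106 × 270 = 28620.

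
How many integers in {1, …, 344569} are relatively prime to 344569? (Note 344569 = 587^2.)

343982

φ(587^2) = 587^1·(587−1) = 587·586 = 343982.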